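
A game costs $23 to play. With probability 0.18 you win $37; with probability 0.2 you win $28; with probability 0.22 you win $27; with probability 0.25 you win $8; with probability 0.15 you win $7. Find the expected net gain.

E[payout] = 37·0.18 + 28·0.2 + 27·0.22 + 8·0.25 + 7·0.15
 = 6.66 + 5.6 + 5.94 + 2 + 1.05
 = 21.25
Net = 21.25 - 23 = -1.75

-1.75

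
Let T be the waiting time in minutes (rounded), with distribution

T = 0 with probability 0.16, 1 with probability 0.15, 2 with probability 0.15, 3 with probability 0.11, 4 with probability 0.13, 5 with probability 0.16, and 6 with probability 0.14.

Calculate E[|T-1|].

2.26

E[|T-1|] = Σ |t-1|·P(T=t)
 = 1·0.16 + 0·0.15 + 1·0.15 + 2·0.11 + 3·0.13 + 4·0.16 + 5·0.14
 = 0.16 + 0 + 0.15 + 0.22 + 0.39 + 0.64 + 0.7
 = 2.26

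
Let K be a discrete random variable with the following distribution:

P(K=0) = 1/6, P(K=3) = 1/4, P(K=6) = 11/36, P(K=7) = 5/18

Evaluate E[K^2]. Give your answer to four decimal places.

26.8611

E[K^2] = Σ k^2·P(K=k)
 = 0·1/6 + 9·1/4 + 36·11/36 + 49·5/18
 = 0 + 9/4 + 11 + 245/18
 = 967/36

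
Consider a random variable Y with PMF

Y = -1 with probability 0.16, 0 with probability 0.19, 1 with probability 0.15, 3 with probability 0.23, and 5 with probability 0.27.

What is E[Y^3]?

39.95

E[Y^3] = Σ y^3·P(Y=y)
 = (-1)·0.16 + 0·0.19 + 1·0.15 + 27·0.23 + 125·0.27
 = (-0.16) + 0 + 0.15 + 6.21 + 33.75
 = 39.95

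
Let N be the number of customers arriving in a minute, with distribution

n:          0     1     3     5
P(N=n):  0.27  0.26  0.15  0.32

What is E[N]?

E[N] = Σ n·P(N=n)
 = 0·0.27 + 1·0.26 + 3·0.15 + 5·0.32
 = 0 + 0.26 + 0.45 + 1.6
 = 2.31

2.31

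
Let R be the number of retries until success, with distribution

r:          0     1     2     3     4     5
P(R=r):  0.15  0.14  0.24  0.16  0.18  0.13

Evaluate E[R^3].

E[R^3] = Σ r^3·P(R=r)
 = 0·0.15 + 1·0.14 + 8·0.24 + 27·0.16 + 64·0.18 + 125·0.13
 = 0 + 0.14 + 1.92 + 4.32 + 11.52 + 16.25
 = 34.15

34.15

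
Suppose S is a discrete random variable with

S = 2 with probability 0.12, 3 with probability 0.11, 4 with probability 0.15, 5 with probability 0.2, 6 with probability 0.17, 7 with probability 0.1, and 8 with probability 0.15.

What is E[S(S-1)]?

24.4

E[S(S-1)] = Σ s(s-1)·P(S=s)
 = 2·0.12 + 6·0.11 + 12·0.15 + 20·0.2 + 30·0.17 + 42·0.1 + 56·0.15
 = 0.24 + 0.66 + 1.8 + 4 + 5.1 + 4.2 + 8.4
 = 24.4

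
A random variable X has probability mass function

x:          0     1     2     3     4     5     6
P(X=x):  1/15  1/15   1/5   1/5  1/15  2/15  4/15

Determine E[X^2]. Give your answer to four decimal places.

16.6667

E[X^2] = Σ x^2·P(X=x)
 = 0·1/15 + 1·1/15 + 4·1/5 + 9·1/5 + 16·1/15 + 25·2/15 + 36·4/15
 = 0 + 1/15 + 4/5 + 9/5 + 16/15 + 10/3 + 48/5
 = 50/3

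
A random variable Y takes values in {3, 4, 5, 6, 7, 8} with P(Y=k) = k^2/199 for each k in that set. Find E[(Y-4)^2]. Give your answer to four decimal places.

8.2563

E[(Y-4)^2] = Σ (y-4)^2·P(Y=y)
 = 1·9/199 + 0·16/199 + 1·25/199 + 4·36/199 + 9·49/199 + 16·64/199
 = 9/199 + 0 + 25/199 + 144/199 + 441/199 + 1024/199
 = 1643/199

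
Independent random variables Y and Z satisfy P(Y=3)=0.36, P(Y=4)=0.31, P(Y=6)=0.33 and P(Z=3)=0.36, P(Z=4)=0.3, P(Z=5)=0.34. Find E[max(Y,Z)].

4.7582

E[max(Y,Z)] = Σ_y Σ_z max(y,z) · P(Y=y)P(Z=z)
 = 3·0.1296 + 4·0.108 + 5·0.1224 + 4·0.1116 + 4·0.093 + 5·0.1054 + 6·0.1188 + 6·0.099 + 6·0.1122
 = 0.3888 + 0.432 + 0.612 + 0.4464 + 0.372 + 0.527 + 0.7128 + 0.594 + 0.6732
 = 4.7582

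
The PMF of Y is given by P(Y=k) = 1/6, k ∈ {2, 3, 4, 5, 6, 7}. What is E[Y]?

E[Y] = Σ y·P(Y=y)
 = 2·1/6 + 3·1/6 + 4·1/6 + 5·1/6 + 6·1/6 + 7·1/6
 = 1/3 + 1/2 + 2/3 + 5/6 + 1 + 7/6
 = 9/2

4.5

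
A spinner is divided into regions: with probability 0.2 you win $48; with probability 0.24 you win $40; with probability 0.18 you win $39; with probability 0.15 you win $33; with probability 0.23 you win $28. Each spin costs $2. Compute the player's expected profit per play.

35.61

E[payout] = 48·0.2 + 40·0.24 + 39·0.18 + 33·0.15 + 28·0.23
 = 9.6 + 9.6 + 7.02 + 4.95 + 6.44
 = 37.61
Net = 37.61 - 2 = 35.61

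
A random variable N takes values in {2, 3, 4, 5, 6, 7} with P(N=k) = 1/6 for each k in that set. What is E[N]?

4.5

E[N] = Σ n·P(N=n)
 = 2·1/6 + 3·1/6 + 4·1/6 + 5·1/6 + 6·1/6 + 7·1/6
 = 1/3 + 1/2 + 2/3 + 5/6 + 1 + 7/6
 = 9/2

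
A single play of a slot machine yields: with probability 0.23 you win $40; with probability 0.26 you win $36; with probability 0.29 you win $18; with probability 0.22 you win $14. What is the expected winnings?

26.86

E[payout] = 40·0.23 + 36·0.26 + 18·0.29 + 14·0.22
 = 9.2 + 9.36 + 5.22 + 3.08
 = 26.86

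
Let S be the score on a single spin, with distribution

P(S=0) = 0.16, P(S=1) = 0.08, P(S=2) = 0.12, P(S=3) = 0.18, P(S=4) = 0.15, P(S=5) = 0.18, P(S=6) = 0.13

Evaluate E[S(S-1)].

E[S(S-1)] = Σ s(s-1)·P(S=s)
 = 0·0.16 + 0·0.08 + 2·0.12 + 6·0.18 + 12·0.15 + 20·0.18 + 30·0.13
 = 0 + 0 + 0.24 + 1.08 + 1.8 + 3.6 + 3.9
 = 10.62

10.62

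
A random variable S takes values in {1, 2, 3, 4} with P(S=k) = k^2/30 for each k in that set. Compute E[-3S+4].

E[-3S+4] = Σ (-3s+4)·P(S=s)
 = 1·1/30 + (-2)·2/15 + (-5)·3/10 + (-8)·8/15
 = 1/30 + (-4/15) + (-3/2) + (-64/15)
 = -6

-6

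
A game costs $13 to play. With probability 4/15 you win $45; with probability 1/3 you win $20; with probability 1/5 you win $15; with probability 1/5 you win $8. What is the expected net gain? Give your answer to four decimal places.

10.2667

E[payout] = 45·4/15 + 20·1/3 + 15·1/5 + 8·1/5
 = 12 + 20/3 + 3 + 8/5
 = 349/15
Net = 349/15 - 13 = 154/15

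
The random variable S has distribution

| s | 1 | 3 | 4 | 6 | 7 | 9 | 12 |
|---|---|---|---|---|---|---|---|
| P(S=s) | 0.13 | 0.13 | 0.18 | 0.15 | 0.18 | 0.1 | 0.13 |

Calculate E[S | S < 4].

P(S < 4) = 0.13 + 0.13 = 0.26.
E[S | S < 4] = [1·0.13 + 3·0.13] / 0.26
 = 0.52 / 0.26
 = 2

2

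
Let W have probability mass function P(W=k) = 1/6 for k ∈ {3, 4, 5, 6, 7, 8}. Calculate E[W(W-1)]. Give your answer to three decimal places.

E[W(W-1)] = Σ w(w-1)·P(W=w)
 = 6·1/6 + 12·1/6 + 20·1/6 + 30·1/6 + 42·1/6 + 56·1/6
 = 1 + 2 + 10/3 + 5 + 7 + 28/3
 = 83/3

27.667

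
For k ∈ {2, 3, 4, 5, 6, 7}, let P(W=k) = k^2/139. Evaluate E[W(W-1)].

E[W(W-1)] = Σ w(w-1)·P(W=w)
 = 2·4/139 + 6·9/139 + 12·16/139 + 20·25/139 + 30·36/139 + 42·49/139
 = 8/139 + 54/139 + 192/139 + 500/139 + 1080/139 + 2058/139
 = 28

28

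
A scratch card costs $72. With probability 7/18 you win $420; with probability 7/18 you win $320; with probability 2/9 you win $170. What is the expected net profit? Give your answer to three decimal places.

E[payout] = 420·7/18 + 320·7/18 + 170·2/9
 = 490/3 + 1120/9 + 340/9
 = 2930/9
Net = 2930/9 - 72 = 2282/9

253.556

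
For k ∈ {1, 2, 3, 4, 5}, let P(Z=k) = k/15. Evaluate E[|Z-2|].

1.8

E[|Z-2|] = Σ |z-2|·P(Z=z)
 = 1·1/15 + 0·2/15 + 1·1/5 + 2·4/15 + 3·1/3
 = 1/15 + 0 + 1/5 + 8/15 + 1
 = 9/5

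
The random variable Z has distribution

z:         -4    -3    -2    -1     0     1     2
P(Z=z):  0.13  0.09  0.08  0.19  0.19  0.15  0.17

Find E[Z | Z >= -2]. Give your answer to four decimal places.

0.1795

P(Z >= -2) = 0.08 + 0.19 + 0.19 + 0.15 + 0.17 = 0.78.
E[Z | Z >= -2] = [(-2)·0.08 + (-1)·0.19 + 0·0.19 + 1·0.15 + 2·0.17] / 0.78
 = 0.14 / 0.78
 = 7/39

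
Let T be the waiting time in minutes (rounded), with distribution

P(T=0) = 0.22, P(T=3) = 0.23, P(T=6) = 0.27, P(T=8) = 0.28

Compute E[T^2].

E[T^2] = Σ t^2·P(T=t)
 = 0·0.22 + 9·0.23 + 36·0.27 + 64·0.28
 = 0 + 2.07 + 9.72 + 17.92
 = 29.71

29.71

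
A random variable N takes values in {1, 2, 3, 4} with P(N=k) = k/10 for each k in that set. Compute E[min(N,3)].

2.6

E[min(N,3)] = Σ min(n,3)·P(N=n)
 = 1·1/10 + 2·1/5 + 3·3/10 + 3·2/5
 = 1/10 + 2/5 + 9/10 + 6/5
 = 13/5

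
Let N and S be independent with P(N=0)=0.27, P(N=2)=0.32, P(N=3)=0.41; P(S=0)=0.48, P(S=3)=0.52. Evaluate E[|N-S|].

1.4852

E[|N-S|] = Σ_n Σ_s |n-s| · P(N=n)P(S=s)
 = 0·0.1296 + 3·0.1404 + 2·0.1536 + 1·0.1664 + 3·0.1968 + 0·0.2132
 = 0 + 0.4212 + 0.3072 + 0.1664 + 0.5904 + 0
 = 1.4852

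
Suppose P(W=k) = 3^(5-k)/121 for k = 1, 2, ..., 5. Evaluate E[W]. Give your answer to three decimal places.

1.479

E[W] = Σ w·P(W=w)
 = 1·81/121 + 2·27/121 + 3·9/121 + 4·3/121 + 5·1/121
 = 81/121 + 54/121 + 27/121 + 12/121 + 5/121
 = 179/121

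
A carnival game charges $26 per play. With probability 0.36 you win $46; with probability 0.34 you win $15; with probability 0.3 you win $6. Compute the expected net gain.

E[payout] = 46·0.36 + 15·0.34 + 6·0.3
 = 16.56 + 5.1 + 1.8
 = 23.46
Net = 23.46 - 26 = -2.54

-2.54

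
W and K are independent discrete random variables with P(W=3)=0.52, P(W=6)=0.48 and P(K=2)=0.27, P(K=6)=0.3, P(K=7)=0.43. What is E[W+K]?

E[W+K] = Σ_w Σ_k (w+k) · P(W=w)P(K=k)
 = 5·0.1404 + 9·0.156 + 10·0.2236 + 8·0.1296 + 12·0.144 + 13·0.2064
 = 0.702 + 1.404 + 2.236 + 1.0368 + 1.728 + 2.6832
 = 9.79

9.79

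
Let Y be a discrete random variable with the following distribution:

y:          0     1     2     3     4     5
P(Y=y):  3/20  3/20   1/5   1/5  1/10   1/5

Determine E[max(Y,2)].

3

E[max(Y,2)] = Σ max(y,2)·P(Y=y)
 = 2·3/20 + 2·3/20 + 2·1/5 + 3·1/5 + 4·1/10 + 5·1/5
 = 3/10 + 3/10 + 2/5 + 3/5 + 2/5 + 1
 = 3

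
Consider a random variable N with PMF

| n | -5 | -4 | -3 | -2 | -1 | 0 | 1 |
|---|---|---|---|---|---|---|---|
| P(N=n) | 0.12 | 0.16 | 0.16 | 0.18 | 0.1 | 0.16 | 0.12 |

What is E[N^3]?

E[N^3] = Σ n^3·P(N=n)
 = (-125)·0.12 + (-64)·0.16 + (-27)·0.16 + (-8)·0.18 + (-1)·0.1 + 0·0.16 + 1·0.12
 = (-15) + (-10.24) + (-4.32) + (-1.44) + (-0.1) + 0 + 0.12
 = -30.98

-30.98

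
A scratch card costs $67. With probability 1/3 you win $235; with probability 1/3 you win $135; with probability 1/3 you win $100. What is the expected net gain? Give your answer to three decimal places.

E[payout] = 235·1/3 + 135·1/3 + 100·1/3
 = 235/3 + 45 + 100/3
 = 470/3
Net = 470/3 - 67 = 269/3

89.667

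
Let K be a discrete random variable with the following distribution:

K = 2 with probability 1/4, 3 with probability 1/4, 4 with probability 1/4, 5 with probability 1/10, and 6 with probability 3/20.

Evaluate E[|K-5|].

1.65

E[|K-5|] = Σ |k-5|·P(K=k)
 = 3·1/4 + 2·1/4 + 1·1/4 + 0·1/10 + 1·3/20
 = 3/4 + 1/2 + 1/4 + 0 + 3/20
 = 33/20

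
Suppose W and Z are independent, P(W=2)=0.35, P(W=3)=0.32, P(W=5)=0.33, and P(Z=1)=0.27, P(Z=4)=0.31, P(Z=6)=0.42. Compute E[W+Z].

E[W+Z] = Σ_w Σ_z (w+z) · P(W=w)P(Z=z)
 = 3·0.0945 + 6·0.1085 + 8·0.147 + 4·0.0864 + 7·0.0992 + 9·0.1344 + 6·0.0891 + 9·0.1023 + 11·0.1386
 = 0.2835 + 0.651 + 1.176 + 0.3456 + 0.6944 + 1.2096 + 0.5346 + 0.9207 + 1.5246
 = 7.34

7.34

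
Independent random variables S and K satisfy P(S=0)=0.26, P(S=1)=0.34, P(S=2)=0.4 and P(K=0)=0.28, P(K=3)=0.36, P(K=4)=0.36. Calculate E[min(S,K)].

0.8208

E[min(S,K)] = Σ_s Σ_k min(s,k) · P(S=s)P(K=k)
 = 0·0.0728 + 0·0.0936 + 0·0.0936 + 0·0.0952 + 1·0.1224 + 1·0.1224 + 0·0.112 + 2·0.144 + 2·0.144
 = 0 + 0 + 0 + 0 + 0.1224 + 0.1224 + 0 + 0.288 + 0.288
 = 0.8208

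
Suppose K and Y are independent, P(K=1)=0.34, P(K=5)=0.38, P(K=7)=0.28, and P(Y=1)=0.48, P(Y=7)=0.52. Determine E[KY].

E[KY] = Σ_k Σ_y ky · P(K=k)P(Y=y)
 = 1·0.1632 + 7·0.1768 + 5·0.1824 + 35·0.1976 + 7·0.1344 + 49·0.1456
 = 0.1632 + 1.2376 + 0.912 + 6.916 + 0.9408 + 7.1344
 = 17.304

17.304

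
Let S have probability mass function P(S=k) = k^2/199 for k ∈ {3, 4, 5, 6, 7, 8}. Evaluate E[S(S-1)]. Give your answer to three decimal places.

37.528

E[S(S-1)] = Σ s(s-1)·P(S=s)
 = 6·9/199 + 12·16/199 + 20·25/199 + 30·36/199 + 42·49/199 + 56·64/199
 = 54/199 + 192/199 + 500/199 + 1080/199 + 2058/199 + 3584/199
 = 7468/199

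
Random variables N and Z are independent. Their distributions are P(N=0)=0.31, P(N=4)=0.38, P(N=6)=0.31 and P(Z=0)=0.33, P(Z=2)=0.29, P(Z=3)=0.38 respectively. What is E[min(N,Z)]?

E[min(N,Z)] = Σ_n Σ_z min(n,z) · P(N=n)P(Z=z)
 = 0·0.1023 + 0·0.0899 + 0·0.1178 + 0·0.1254 + 2·0.1102 + 3·0.1444 + 0·0.1023 + 2·0.0899 + 3·0.1178
 = 0 + 0 + 0 + 0 + 0.2204 + 0.4332 + 0 + 0.1798 + 0.3534
 = 1.1868

1.1868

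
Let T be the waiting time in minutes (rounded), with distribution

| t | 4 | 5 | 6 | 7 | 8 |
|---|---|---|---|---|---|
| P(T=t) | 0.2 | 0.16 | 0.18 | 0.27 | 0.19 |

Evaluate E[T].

E[T] = Σ t·P(T=t)
 = 4·0.2 + 5·0.16 + 6·0.18 + 7·0.27 + 8·0.19
 = 0.8 + 0.8 + 1.08 + 1.89 + 1.52
 = 6.09

6.09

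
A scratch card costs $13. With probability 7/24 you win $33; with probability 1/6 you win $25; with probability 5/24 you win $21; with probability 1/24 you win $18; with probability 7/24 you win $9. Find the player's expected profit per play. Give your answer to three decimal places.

8.542

E[payout] = 33·7/24 + 25·1/6 + 21·5/24 + 18·1/24 + 9·7/24
 = 77/8 + 25/6 + 35/8 + 3/4 + 21/8
 = 517/24
Net = 517/24 - 13 = 205/24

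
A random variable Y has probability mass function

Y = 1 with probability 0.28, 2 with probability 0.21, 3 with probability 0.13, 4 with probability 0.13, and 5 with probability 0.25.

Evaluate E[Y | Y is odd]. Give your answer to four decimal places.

2.9091

P(Y is odd) = 0.28 + 0.13 + 0.25 = 0.66.
E[Y | Y is odd] = [1·0.28 + 3·0.13 + 5·0.25] / 0.66
 = 1.92 / 0.66
 = 32/11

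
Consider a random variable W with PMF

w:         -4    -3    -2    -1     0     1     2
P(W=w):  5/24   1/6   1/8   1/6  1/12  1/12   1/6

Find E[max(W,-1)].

-0.25

E[max(W,-1)] = Σ max(w,-1)·P(W=w)
 = (-1)·5/24 + (-1)·1/6 + (-1)·1/8 + (-1)·1/6 + 0·1/12 + 1·1/12 + 2·1/6
 = (-5/24) + (-1/6) + (-1/8) + (-1/6) + 0 + 1/12 + 1/3
 = -1/4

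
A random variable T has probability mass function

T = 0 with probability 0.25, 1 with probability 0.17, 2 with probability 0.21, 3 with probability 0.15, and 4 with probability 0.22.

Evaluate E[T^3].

19.98

E[T^3] = Σ t^3·P(T=t)
 = 0·0.25 + 1·0.17 + 8·0.21 + 27·0.15 + 64·0.22
 = 0 + 0.17 + 1.68 + 4.05 + 14.08
 = 19.98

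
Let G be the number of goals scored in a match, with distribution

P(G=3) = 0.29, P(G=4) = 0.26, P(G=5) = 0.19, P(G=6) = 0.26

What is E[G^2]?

E[G^2] = Σ g^2·P(G=g)
 = 9·0.29 + 16·0.26 + 25·0.19 + 36·0.26
 = 2.61 + 4.16 + 4.75 + 9.36
 = 20.88

20.88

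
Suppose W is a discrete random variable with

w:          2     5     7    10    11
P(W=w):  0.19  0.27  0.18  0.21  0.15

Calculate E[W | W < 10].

P(W < 10) = 0.19 + 0.27 + 0.18 = 0.64.
E[W | W < 10] = [2·0.19 + 5·0.27 + 7·0.18] / 0.64
 = 2.99 / 0.64
 = 299/64

4.671875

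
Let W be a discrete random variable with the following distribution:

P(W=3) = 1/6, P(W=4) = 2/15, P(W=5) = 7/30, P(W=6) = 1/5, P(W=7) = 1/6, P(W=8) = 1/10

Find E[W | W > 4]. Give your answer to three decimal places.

6.190

P(W > 4) = 7/30 + 1/5 + 1/6 + 1/10 = 7/10.
E[W | W > 4] = [5·7/30 + 6·1/5 + 7·1/6 + 8·1/10] / (7/10)
 = 13/3 / (7/10)
 = 130/21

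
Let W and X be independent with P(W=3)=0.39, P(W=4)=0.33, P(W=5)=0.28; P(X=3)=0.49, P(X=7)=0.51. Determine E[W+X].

8.93

E[W+X] = Σ_w Σ_x (w+x) · P(W=w)P(X=x)
 = 6·0.1911 + 10·0.1989 + 7·0.1617 + 11·0.1683 + 8·0.1372 + 12·0.1428
 = 1.1466 + 1.989 + 1.1319 + 1.8513 + 1.0976 + 1.7136
 = 8.93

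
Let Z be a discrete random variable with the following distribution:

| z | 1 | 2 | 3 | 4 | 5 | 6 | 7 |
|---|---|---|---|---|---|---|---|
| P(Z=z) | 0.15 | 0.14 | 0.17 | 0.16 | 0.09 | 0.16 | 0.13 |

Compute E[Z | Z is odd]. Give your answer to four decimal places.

P(Z is odd) = 0.15 + 0.17 + 0.09 + 0.13 = 0.54.
E[Z | Z is odd] = [1·0.15 + 3·0.17 + 5·0.09 + 7·0.13] / 0.54
 = 2.02 / 0.54
 = 101/27

3.7407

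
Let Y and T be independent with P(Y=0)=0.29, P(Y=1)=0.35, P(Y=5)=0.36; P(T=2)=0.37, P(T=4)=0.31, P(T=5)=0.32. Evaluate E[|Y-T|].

E[|Y-T|] = Σ_y Σ_t |y-t| · P(Y=y)P(T=t)
 = 2·0.1073 + 4·0.0899 + 5·0.0928 + 1·0.1295 + 3·0.1085 + 4·0.112 + 3·0.1332 + 1·0.1116 + 0·0.1152
 = 0.2146 + 0.3596 + 0.464 + 0.1295 + 0.3255 + 0.448 + 0.3996 + 0.1116 + 0
 = 2.4524

2.4524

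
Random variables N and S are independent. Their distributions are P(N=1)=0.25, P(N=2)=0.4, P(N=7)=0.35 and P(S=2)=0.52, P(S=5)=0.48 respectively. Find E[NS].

E[NS] = Σ_n Σ_s ns · P(N=n)P(S=s)
 = 2·0.13 + 5·0.12 + 4·0.208 + 10·0.192 + 14·0.182 + 35·0.168
 = 0.26 + 0.6 + 0.832 + 1.92 + 2.548 + 5.88
 = 12.04

12.04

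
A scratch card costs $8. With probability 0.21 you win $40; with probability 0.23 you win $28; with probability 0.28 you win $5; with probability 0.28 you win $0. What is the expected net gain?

8.24

E[payout] = 40·0.21 + 28·0.23 + 5·0.28 + 0·0.28
 = 8.4 + 6.44 + 1.4 + 0
 = 16.24
Net = 16.24 - 8 = 8.24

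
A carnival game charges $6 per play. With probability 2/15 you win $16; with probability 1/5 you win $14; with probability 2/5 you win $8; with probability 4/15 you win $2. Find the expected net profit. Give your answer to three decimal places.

2.667

E[payout] = 16·2/15 + 14·1/5 + 8·2/5 + 2·4/15
 = 32/15 + 14/5 + 16/5 + 8/15
 = 26/3
Net = 26/3 - 6 = 8/3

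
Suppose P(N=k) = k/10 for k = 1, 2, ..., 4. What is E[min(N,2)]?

1.9

E[min(N,2)] = Σ min(n,2)·P(N=n)
 = 1·1/10 + 2·1/5 + 2·3/10 + 2·2/5
 = 1/10 + 2/5 + 3/5 + 4/5
 = 19/10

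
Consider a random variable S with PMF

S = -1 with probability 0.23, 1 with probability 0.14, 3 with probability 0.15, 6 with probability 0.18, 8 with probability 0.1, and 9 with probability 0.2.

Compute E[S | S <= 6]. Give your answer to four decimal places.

2.0571

P(S <= 6) = 0.23 + 0.14 + 0.15 + 0.18 = 0.7.
E[S | S <= 6] = [(-1)·0.23 + 1·0.14 + 3·0.15 + 6·0.18] / 0.7
 = 1.44 / 0.7
 = 72/35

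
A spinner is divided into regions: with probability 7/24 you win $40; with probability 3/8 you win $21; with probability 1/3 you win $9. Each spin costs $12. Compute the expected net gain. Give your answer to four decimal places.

E[payout] = 40·7/24 + 21·3/8 + 9·1/3
 = 35/3 + 63/8 + 3
 = 541/24
Net = 541/24 - 12 = 253/24

10.5417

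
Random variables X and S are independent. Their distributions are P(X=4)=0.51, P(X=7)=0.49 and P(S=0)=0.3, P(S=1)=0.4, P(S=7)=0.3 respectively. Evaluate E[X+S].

7.97

E[X+S] = Σ_x Σ_s (x+s) · P(X=x)P(S=s)
 = 4·0.153 + 5·0.204 + 11·0.153 + 7·0.147 + 8·0.196 + 14·0.147
 = 0.612 + 1.02 + 1.683 + 1.029 + 1.568 + 2.058
 = 7.97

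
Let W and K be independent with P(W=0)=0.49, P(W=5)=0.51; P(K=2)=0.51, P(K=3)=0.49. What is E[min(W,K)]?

E[min(W,K)] = Σ_w Σ_k min(w,k) · P(W=w)P(K=k)
 = 0·0.2499 + 0·0.2401 + 2·0.2601 + 3·0.2499
 = 0 + 0 + 0.5202 + 0.7497
 = 1.2699

1.2699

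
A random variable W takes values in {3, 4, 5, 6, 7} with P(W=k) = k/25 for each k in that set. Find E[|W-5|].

1.2

E[|W-5|] = Σ |w-5|·P(W=w)
 = 2·3/25 + 1·4/25 + 0·1/5 + 1·6/25 + 2·7/25
 = 6/25 + 4/25 + 0 + 6/25 + 14/25
 = 6/5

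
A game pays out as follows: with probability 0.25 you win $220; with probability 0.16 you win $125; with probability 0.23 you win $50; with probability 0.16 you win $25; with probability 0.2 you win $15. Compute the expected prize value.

E[payout] = 220·0.25 + 125·0.16 + 50·0.23 + 25·0.16 + 15·0.2
 = 55 + 20 + 11.5 + 4 + 3
 = 93.5

93.5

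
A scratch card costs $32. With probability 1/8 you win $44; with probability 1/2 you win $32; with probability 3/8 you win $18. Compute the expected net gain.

E[payout] = 44·1/8 + 32·1/2 + 18·3/8
 = 11/2 + 16 + 27/4
 = 113/4
Net = 113/4 - 32 = -15/4

-3.75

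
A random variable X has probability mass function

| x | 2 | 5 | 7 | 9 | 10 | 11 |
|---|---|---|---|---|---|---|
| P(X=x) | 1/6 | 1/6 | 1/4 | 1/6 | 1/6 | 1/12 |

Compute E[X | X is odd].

7.5

P(X is odd) = 1/6 + 1/4 + 1/6 + 1/12 = 2/3.
E[X | X is odd] = [5·1/6 + 7·1/4 + 9·1/6 + 11·1/12] / (2/3)
 = 5 / (2/3)
 = 15/2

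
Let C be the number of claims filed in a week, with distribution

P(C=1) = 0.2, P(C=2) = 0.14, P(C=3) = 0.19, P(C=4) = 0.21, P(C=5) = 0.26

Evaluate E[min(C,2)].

1.8

E[min(C,2)] = Σ min(c,2)·P(C=c)
 = 1·0.2 + 2·0.14 + 2·0.19 + 2·0.21 + 2·0.26
 = 0.2 + 0.28 + 0.38 + 0.42 + 0.52
 = 1.8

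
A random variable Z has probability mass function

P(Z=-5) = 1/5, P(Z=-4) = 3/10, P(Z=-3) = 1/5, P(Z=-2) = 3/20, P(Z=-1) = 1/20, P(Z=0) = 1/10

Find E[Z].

E[Z] = Σ z·P(Z=z)
 = (-5)·1/5 + (-4)·3/10 + (-3)·1/5 + (-2)·3/20 + (-1)·1/20 + 0·1/10
 = (-1) + (-6/5) + (-3/5) + (-3/10) + (-1/20) + 0
 = -63/20

-3.15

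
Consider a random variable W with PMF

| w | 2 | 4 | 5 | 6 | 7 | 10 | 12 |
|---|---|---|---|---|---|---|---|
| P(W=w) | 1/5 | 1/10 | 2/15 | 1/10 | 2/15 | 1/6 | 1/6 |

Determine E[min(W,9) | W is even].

P(W is even) = 1/5 + 1/10 + 1/10 + 1/6 + 1/6 = 11/15.
E[min(W,9) | W is even] = [2·1/5 + 4·1/10 + 6·1/10 + 9·1/6 + 9·1/6] / (11/15)
 = 22/5 / (11/15)
 = 6

6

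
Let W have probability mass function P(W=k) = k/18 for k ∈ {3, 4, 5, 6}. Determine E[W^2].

E[W^2] = Σ w^2·P(W=w)
 = 9·1/6 + 16·2/9 + 25·5/18 + 36·1/3
 = 3/2 + 32/9 + 125/18 + 12
 = 24

24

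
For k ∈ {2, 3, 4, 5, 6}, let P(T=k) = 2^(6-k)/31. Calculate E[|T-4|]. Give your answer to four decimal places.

1.4194

E[|T-4|] = Σ |t-4|·P(T=t)
 = 2·16/31 + 1·8/31 + 0·4/31 + 1·2/31 + 2·1/31
 = 32/31 + 8/31 + 0 + 2/31 + 2/31
 = 44/31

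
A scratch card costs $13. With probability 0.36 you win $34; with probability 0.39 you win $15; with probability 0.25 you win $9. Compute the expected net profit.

7.34

E[payout] = 34·0.36 + 15·0.39 + 9·0.25
 = 12.24 + 5.85 + 2.25
 = 20.34
Net = 20.34 - 13 = 7.34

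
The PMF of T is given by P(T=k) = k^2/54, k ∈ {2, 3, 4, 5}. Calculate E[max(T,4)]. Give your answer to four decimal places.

E[max(T,4)] = Σ max(t,4)·P(T=t)
 = 4·2/27 + 4·1/6 + 4·8/27 + 5·25/54
 = 8/27 + 2/3 + 32/27 + 125/54
 = 241/54

4.4630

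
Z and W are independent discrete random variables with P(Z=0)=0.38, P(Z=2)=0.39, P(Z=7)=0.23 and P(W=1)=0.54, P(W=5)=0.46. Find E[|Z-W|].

E[|Z-W|] = Σ_z Σ_w |z-w| · P(Z=z)P(W=w)
 = 1·0.2052 + 5·0.1748 + 1·0.2106 + 3·0.1794 + 6·0.1242 + 2·0.1058
 = 0.2052 + 0.874 + 0.2106 + 0.5382 + 0.7452 + 0.2116
 = 2.7848

2.7848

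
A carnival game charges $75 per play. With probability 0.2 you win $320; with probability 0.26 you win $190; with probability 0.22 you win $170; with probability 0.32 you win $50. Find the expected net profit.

91.8

E[payout] = 320·0.2 + 190·0.26 + 170·0.22 + 50·0.32
 = 64 + 49.4 + 37.4 + 16
 = 166.8
Net = 166.8 - 75 = 91.8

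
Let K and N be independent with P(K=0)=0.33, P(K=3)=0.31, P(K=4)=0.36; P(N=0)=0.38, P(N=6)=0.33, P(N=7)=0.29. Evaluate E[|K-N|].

E[|K-N|] = Σ_k Σ_n |k-n| · P(K=k)P(N=n)
 = 0·0.1254 + 6·0.1089 + 7·0.0957 + 3·0.1178 + 3·0.1023 + 4·0.0899 + 4·0.1368 + 2·0.1188 + 3·0.1044
 = 0 + 0.6534 + 0.6699 + 0.3534 + 0.3069 + 0.3596 + 0.5472 + 0.2376 + 0.3132
 = 3.4412

3.4412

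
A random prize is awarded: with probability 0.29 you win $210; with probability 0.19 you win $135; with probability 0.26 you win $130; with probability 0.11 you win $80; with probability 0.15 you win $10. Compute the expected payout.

E[payout] = 210·0.29 + 135·0.19 + 130·0.26 + 80·0.11 + 10·0.15
 = 60.9 + 25.65 + 33.8 + 8.8 + 1.5
 = 130.65

130.65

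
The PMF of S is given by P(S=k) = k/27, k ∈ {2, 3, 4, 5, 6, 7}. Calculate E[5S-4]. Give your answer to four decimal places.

E[5S-4] = Σ (5s-4)·P(S=s)
 = 6·2/27 + 11·1/9 + 16·4/27 + 21·5/27 + 26·2/9 + 31·7/27
 = 4/9 + 11/9 + 64/27 + 35/9 + 52/9 + 217/27
 = 587/27

21.7407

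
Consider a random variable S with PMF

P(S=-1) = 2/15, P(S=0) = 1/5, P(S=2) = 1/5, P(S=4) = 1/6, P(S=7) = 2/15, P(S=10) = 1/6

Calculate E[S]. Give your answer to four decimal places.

3.5333

E[S] = Σ s·P(S=s)
 = (-1)·2/15 + 0·1/5 + 2·1/5 + 4·1/6 + 7·2/15 + 10·1/6
 = (-2/15) + 0 + 2/5 + 2/3 + 14/15 + 5/3
 = 53/15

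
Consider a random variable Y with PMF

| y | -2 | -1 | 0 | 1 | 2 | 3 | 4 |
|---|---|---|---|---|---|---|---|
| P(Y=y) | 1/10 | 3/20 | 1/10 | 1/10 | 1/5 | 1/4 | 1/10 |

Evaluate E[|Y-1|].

1.7

E[|Y-1|] = Σ |y-1|·P(Y=y)
 = 3·1/10 + 2·3/20 + 1·1/10 + 0·1/10 + 1·1/5 + 2·1/4 + 3·1/10
 = 3/10 + 3/10 + 1/10 + 0 + 1/5 + 1/2 + 3/10
 = 17/10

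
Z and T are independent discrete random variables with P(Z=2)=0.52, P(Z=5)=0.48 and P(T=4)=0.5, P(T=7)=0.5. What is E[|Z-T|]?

E[|Z-T|] = Σ_z Σ_t |z-t| · P(Z=z)P(T=t)
 = 2·0.26 + 5·0.26 + 1·0.24 + 2·0.24
 = 0.52 + 1.3 + 0.24 + 0.48
 = 2.54

2.54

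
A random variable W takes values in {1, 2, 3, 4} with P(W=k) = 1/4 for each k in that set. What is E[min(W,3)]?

2.25

E[min(W,3)] = Σ min(w,3)·P(W=w)
 = 1·1/4 + 2·1/4 + 3·1/4 + 3·1/4
 = 1/4 + 1/2 + 3/4 + 3/4
 = 9/4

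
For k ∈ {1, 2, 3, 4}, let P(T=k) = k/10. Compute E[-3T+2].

-7

E[-3T+2] = Σ (-3t+2)·P(T=t)
 = (-1)·1/10 + (-4)·1/5 + (-7)·3/10 + (-10)·2/5
 = (-1/10) + (-4/5) + (-21/10) + (-4)
 = -7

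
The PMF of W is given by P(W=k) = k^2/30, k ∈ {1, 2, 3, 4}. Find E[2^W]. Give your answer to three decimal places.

11.533

E[2^W] = Σ 2^w·P(W=w)
 = 2·1/30 + 4·2/15 + 8·3/10 + 16·8/15
 = 1/15 + 8/15 + 12/5 + 128/15
 = 173/15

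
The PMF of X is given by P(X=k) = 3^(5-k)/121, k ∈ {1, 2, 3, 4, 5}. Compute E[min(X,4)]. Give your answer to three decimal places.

1.471

E[min(X,4)] = Σ min(x,4)·P(X=x)
 = 1·81/121 + 2·27/121 + 3·9/121 + 4·3/121 + 4·1/121
 = 81/121 + 54/121 + 27/121 + 12/121 + 4/121
 = 178/121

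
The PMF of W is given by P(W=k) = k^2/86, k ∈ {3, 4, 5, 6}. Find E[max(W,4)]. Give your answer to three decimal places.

E[max(W,4)] = Σ max(w,4)·P(W=w)
 = 4·9/86 + 4·8/43 + 5·25/86 + 6·18/43
 = 18/43 + 32/43 + 125/86 + 108/43
 = 441/86

5.128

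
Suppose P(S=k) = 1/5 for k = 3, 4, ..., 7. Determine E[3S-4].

E[3S-4] = Σ (3s-4)·P(S=s)
 = 5·1/5 + 8·1/5 + 11·1/5 + 14·1/5 + 17·1/5
 = 1 + 8/5 + 11/5 + 14/5 + 17/5
 = 11

11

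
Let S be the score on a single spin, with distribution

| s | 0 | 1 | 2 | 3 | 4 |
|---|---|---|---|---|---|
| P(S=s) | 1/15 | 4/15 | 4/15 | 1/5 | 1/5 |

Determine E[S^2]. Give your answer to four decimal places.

6.3333

E[S^2] = Σ s^2·P(S=s)
 = 0·1/15 + 1·4/15 + 4·4/15 + 9·1/5 + 16·1/5
 = 0 + 4/15 + 16/15 + 9/5 + 16/5
 = 19/3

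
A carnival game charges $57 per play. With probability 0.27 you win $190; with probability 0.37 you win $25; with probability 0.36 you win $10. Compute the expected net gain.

7.15

E[payout] = 190·0.27 + 25·0.37 + 10·0.36
 = 51.3 + 9.25 + 3.6
 = 64.15
Net = 64.15 - 57 = 7.15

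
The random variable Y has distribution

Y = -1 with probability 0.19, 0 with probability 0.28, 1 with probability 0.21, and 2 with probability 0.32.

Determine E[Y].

E[Y] = Σ y·P(Y=y)
 = (-1)·0.19 + 0·0.28 + 1·0.21 + 2·0.32
 = (-0.19) + 0 + 0.21 + 0.64
 = 0.66

0.66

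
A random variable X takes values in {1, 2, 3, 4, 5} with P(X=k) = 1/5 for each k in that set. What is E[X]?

E[X] = Σ x·P(X=x)
 = 1·1/5 + 2·1/5 + 3·1/5 + 4·1/5 + 5·1/5
 = 1/5 + 2/5 + 3/5 + 4/5 + 1
 = 3

3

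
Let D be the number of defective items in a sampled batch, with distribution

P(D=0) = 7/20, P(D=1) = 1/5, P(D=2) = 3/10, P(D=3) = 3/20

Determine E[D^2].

2.75

E[D^2] = Σ d^2·P(D=d)
 = 0·7/20 + 1·1/5 + 4·3/10 + 9·3/20
 = 0 + 1/5 + 6/5 + 27/20
 = 11/4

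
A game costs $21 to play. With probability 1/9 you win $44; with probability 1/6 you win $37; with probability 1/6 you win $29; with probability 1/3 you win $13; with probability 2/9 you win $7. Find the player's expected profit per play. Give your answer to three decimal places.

E[payout] = 44·1/9 + 37·1/6 + 29·1/6 + 13·1/3 + 7·2/9
 = 44/9 + 37/6 + 29/6 + 13/3 + 14/9
 = 196/9
Net = 196/9 - 21 = 7/9

0.778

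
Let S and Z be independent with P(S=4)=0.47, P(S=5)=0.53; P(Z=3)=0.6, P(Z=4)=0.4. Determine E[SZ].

15.402

E[SZ] = Σ_s Σ_z sz · P(S=s)P(Z=z)
 = 12·0.282 + 16·0.188 + 15·0.318 + 20·0.212
 = 3.384 + 3.008 + 4.77 + 4.24
 = 15.402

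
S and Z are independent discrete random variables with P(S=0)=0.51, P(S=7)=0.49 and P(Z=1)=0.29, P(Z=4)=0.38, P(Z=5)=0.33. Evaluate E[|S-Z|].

E[|S-Z|] = Σ_s Σ_z |s-z| · P(S=s)P(Z=z)
 = 1·0.1479 + 4·0.1938 + 5·0.1683 + 6·0.1421 + 3·0.1862 + 2·0.1617
 = 0.1479 + 0.7752 + 0.8415 + 0.8526 + 0.5586 + 0.3234
 = 3.4992

3.4992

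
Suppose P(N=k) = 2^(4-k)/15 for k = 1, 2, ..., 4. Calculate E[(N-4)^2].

E[(N-4)^2] = Σ (n-4)^2·P(N=n)
 = 9·8/15 + 4·4/15 + 1·2/15 + 0·1/15
 = 24/5 + 16/15 + 2/15 + 0
 = 6

6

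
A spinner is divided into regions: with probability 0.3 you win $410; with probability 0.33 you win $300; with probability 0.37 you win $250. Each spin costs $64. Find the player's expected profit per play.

250.5

E[payout] = 410·0.3 + 300·0.33 + 250·0.37
 = 123 + 99 + 92.5
 = 314.5
Net = 314.5 - 64 = 250.5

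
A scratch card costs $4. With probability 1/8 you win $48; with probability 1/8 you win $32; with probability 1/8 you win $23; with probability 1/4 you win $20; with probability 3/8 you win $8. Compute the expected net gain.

E[payout] = 48·1/8 + 32·1/8 + 23·1/8 + 20·1/4 + 8·3/8
 = 6 + 4 + 23/8 + 5 + 3
 = 167/8
Net = 167/8 - 4 = 135/8

16.875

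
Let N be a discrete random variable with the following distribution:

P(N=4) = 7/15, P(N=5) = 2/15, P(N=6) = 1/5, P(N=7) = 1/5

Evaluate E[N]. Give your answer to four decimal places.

E[N] = Σ n·P(N=n)
 = 4·7/15 + 5·2/15 + 6·1/5 + 7·1/5
 = 28/15 + 2/3 + 6/5 + 7/5
 = 77/15

5.1333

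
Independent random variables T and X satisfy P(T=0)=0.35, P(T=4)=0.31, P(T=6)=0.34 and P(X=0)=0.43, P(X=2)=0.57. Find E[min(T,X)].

E[min(T,X)] = Σ_t Σ_x min(t,x) · P(T=t)P(X=x)
 = 0·0.1505 + 0·0.1995 + 0·0.1333 + 2·0.1767 + 0·0.1462 + 2·0.1938
 = 0 + 0 + 0 + 0.3534 + 0 + 0.3876
 = 0.741

0.741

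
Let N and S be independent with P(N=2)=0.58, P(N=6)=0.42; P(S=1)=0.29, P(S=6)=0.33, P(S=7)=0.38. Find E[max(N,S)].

E[max(N,S)] = Σ_n Σ_s max(n,s) · P(N=n)P(S=s)
 = 2·0.1682 + 6·0.1914 + 7·0.2204 + 6·0.1218 + 6·0.1386 + 7·0.1596
 = 0.3364 + 1.1484 + 1.5428 + 0.7308 + 0.8316 + 1.1172
 = 5.7072

5.7072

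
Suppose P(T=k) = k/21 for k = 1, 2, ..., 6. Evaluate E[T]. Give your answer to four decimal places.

E[T] = Σ t·P(T=t)
 = 1·1/21 + 2·2/21 + 3·1/7 + 4·4/21 + 5·5/21 + 6·2/7
 = 1/21 + 4/21 + 3/7 + 16/21 + 25/21 + 12/7
 = 13/3

4.3333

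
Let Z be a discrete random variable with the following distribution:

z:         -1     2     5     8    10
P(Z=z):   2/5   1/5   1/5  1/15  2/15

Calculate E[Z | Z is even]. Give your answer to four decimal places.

P(Z is even) = 1/5 + 1/15 + 2/15 = 2/5.
E[Z | Z is even] = [2·1/5 + 8·1/15 + 10·2/15] / (2/5)
 = 34/15 / (2/5)
 = 17/3

5.6667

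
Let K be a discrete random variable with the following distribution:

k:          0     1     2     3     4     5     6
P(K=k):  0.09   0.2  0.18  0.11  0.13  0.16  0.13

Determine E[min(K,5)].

E[min(K,5)] = Σ min(k,5)·P(K=k)
 = 0·0.09 + 1·0.2 + 2·0.18 + 3·0.11 + 4·0.13 + 5·0.16 + 5·0.13
 = 0 + 0.2 + 0.36 + 0.33 + 0.52 + 0.8 + 0.65
 = 2.86

2.86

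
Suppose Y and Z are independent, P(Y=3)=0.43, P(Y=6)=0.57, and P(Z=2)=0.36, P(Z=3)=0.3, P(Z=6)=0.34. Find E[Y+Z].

8.37

E[Y+Z] = Σ_y Σ_z (y+z) · P(Y=y)P(Z=z)
 = 5·0.1548 + 6·0.129 + 9·0.1462 + 8·0.2052 + 9·0.171 + 12·0.1938
 = 0.774 + 0.774 + 1.3158 + 1.6416 + 1.539 + 2.3256
 = 8.37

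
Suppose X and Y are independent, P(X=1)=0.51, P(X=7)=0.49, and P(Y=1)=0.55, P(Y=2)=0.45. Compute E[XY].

5.713

E[XY] = Σ_x Σ_y xy · P(X=x)P(Y=y)
 = 1·0.2805 + 2·0.2295 + 7·0.2695 + 14·0.2205
 = 0.2805 + 0.459 + 1.8865 + 3.087
 = 5.713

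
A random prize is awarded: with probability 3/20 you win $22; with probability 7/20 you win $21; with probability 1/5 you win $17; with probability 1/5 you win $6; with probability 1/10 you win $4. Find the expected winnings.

E[payout] = 22·3/20 + 21·7/20 + 17·1/5 + 6·1/5 + 4·1/10
 = 33/10 + 147/20 + 17/5 + 6/5 + 2/5
 = 313/20

15.65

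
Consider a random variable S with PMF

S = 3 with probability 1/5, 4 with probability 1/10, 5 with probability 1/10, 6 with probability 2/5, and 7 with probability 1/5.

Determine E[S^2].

E[S^2] = Σ s^2·P(S=s)
 = 9·1/5 + 16·1/10 + 25·1/10 + 36·2/5 + 49·1/5
 = 9/5 + 8/5 + 5/2 + 72/5 + 49/5
 = 301/10

30.1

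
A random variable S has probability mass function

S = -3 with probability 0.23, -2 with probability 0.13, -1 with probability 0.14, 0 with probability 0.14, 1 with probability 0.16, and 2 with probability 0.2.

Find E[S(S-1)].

4.22

E[S(S-1)] = Σ s(s-1)·P(S=s)
 = 12·0.23 + 6·0.13 + 2·0.14 + 0·0.14 + 0·0.16 + 2·0.2
 = 2.76 + 0.78 + 0.28 + 0 + 0 + 0.4
 = 4.22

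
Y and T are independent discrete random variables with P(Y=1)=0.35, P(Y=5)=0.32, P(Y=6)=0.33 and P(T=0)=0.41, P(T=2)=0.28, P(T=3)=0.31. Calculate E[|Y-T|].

3.07

E[|Y-T|] = Σ_y Σ_t |y-t| · P(Y=y)P(T=t)
 = 1·0.1435 + 1·0.098 + 2·0.1085 + 5·0.1312 + 3·0.0896 + 2·0.0992 + 6·0.1353 + 4·0.0924 + 3·0.1023
 = 0.1435 + 0.098 + 0.217 + 0.656 + 0.2688 + 0.1984 + 0.8118 + 0.3696 + 0.3069
 = 3.07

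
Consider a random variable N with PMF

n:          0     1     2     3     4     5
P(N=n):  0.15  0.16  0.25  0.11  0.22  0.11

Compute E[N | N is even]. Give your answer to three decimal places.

2.226

P(N is even) = 0.15 + 0.25 + 0.22 = 0.62.
E[N | N is even] = [0·0.15 + 2·0.25 + 4·0.22] / 0.62
 = 1.38 / 0.62
 = 69/31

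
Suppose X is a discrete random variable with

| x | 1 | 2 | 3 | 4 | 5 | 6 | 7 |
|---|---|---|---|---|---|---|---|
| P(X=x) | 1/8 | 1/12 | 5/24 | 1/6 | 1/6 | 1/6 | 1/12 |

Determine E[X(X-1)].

E[X(X-1)] = Σ x(x-1)·P(X=x)
 = 0·1/8 + 2·1/12 + 6·5/24 + 12·1/6 + 20·1/6 + 30·1/6 + 42·1/12
 = 0 + 1/6 + 5/4 + 2 + 10/3 + 5 + 7/2
 = 61/4

15.25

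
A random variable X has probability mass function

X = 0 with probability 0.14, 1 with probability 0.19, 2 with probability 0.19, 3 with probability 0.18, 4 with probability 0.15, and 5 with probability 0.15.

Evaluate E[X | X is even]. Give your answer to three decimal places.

P(X is even) = 0.14 + 0.19 + 0.15 = 0.48.
E[X | X is even] = [0·0.14 + 2·0.19 + 4·0.15] / 0.48
 = 0.98 / 0.48
 = 49/24

2.042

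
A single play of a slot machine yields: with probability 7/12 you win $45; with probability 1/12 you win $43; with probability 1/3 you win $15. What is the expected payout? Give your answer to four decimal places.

E[payout] = 45·7/12 + 43·1/12 + 15·1/3
 = 105/4 + 43/12 + 5
 = 209/6

34.8333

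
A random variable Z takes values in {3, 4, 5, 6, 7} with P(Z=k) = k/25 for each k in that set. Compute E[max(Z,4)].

E[max(Z,4)] = Σ max(z,4)·P(Z=z)
 = 4·3/25 + 4·4/25 + 5·1/5 + 6·6/25 + 7·7/25
 = 12/25 + 16/25 + 1 + 36/25 + 49/25
 = 138/25

5.52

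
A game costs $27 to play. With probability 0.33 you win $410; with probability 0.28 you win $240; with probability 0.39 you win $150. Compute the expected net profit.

234

E[payout] = 410·0.33 + 240·0.28 + 150·0.39
 = 135.3 + 67.2 + 58.5
 = 261
Net = 261 - 27 = 234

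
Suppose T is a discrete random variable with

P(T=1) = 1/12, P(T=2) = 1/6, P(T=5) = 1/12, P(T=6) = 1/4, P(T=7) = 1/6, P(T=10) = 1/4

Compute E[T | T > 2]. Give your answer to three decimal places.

P(T > 2) = 1/12 + 1/4 + 1/6 + 1/4 = 3/4.
E[T | T > 2] = [5·1/12 + 6·1/4 + 7·1/6 + 10·1/4] / (3/4)
 = 67/12 / (3/4)
 = 67/9

7.444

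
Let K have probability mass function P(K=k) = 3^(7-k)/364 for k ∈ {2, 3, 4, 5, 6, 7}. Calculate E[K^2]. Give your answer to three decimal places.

E[K^2] = Σ k^2·P(K=k)
 = 4·243/364 + 9·81/364 + 16·27/364 + 25·9/364 + 36·3/364 + 49·1/364
 = 243/91 + 729/364 + 108/91 + 225/364 + 27/91 + 7/52
 = 2515/364

6.909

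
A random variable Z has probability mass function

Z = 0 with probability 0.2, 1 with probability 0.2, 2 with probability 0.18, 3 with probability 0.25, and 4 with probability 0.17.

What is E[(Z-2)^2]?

E[(Z-2)^2] = Σ (z-2)^2·P(Z=z)
 = 4·0.2 + 1·0.2 + 0·0.18 + 1·0.25 + 4·0.17
 = 0.8 + 0.2 + 0 + 0.25 + 0.68
 = 1.93

1.93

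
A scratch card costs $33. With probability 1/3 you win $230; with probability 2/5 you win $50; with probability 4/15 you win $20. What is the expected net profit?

E[payout] = 230·1/3 + 50·2/5 + 20·4/15
 = 230/3 + 20 + 16/3
 = 102
Net = 102 - 33 = 69

69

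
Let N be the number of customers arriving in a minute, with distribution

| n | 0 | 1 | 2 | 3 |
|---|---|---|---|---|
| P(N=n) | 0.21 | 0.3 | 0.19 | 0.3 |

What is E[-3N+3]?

E[-3N+3] = Σ (-3n+3)·P(N=n)
 = 3·0.21 + 0·0.3 + (-3)·0.19 + (-6)·0.3
 = 0.63 + 0 + (-0.57) + (-1.8)
 = -1.74

-1.74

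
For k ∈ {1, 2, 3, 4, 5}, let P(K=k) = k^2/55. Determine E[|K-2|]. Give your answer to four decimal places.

E[|K-2|] = Σ |k-2|·P(K=k)
 = 1·1/55 + 0·4/55 + 1·9/55 + 2·16/55 + 3·5/11
 = 1/55 + 0 + 9/55 + 32/55 + 15/11
 = 117/55

2.1273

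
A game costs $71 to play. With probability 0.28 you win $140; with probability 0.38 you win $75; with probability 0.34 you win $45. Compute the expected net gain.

12

E[payout] = 140·0.28 + 75·0.38 + 45·0.34
 = 39.2 + 28.5 + 15.3
 = 83
Net = 83 - 71 = 12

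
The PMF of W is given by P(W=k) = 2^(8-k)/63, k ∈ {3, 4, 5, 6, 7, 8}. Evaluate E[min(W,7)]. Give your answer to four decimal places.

3.8889

E[min(W,7)] = Σ min(w,7)·P(W=w)
 = 3·32/63 + 4·16/63 + 5·8/63 + 6·4/63 + 7·2/63 + 7·1/63
 = 32/21 + 64/63 + 40/63 + 8/21 + 2/9 + 1/9
 = 35/9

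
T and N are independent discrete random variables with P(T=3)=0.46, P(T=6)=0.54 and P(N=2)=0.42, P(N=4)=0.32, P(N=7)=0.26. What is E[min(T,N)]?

E[min(T,N)] = Σ_t Σ_n min(t,n) · P(T=t)P(N=n)
 = 2·0.1932 + 3·0.1472 + 3·0.1196 + 2·0.2268 + 4·0.1728 + 6·0.1404
 = 0.3864 + 0.4416 + 0.3588 + 0.4536 + 0.6912 + 0.8424
 = 3.174

3.174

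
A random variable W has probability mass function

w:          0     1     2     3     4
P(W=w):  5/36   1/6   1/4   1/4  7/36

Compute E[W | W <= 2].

1.2

P(W <= 2) = 5/36 + 1/6 + 1/4 = 5/9.
E[W | W <= 2] = [0·5/36 + 1·1/6 + 2·1/4] / (5/9)
 = 2/3 / (5/9)
 = 6/5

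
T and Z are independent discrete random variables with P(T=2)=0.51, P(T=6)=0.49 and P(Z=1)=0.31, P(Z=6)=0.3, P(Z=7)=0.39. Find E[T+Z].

8.8

E[T+Z] = Σ_t Σ_z (t+z) · P(T=t)P(Z=z)
 = 3·0.1581 + 8·0.153 + 9·0.1989 + 7·0.1519 + 12·0.147 + 13·0.1911
 = 0.4743 + 1.224 + 1.7901 + 1.0633 + 1.764 + 2.4843
 = 8.8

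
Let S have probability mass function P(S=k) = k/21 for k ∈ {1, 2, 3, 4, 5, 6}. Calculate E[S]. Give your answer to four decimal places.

E[S] = Σ s·P(S=s)
 = 1·1/21 + 2·2/21 + 3·1/7 + 4·4/21 + 5·5/21 + 6·2/7
 = 1/21 + 4/21 + 3/7 + 16/21 + 25/21 + 12/7
 = 13/3

4.3333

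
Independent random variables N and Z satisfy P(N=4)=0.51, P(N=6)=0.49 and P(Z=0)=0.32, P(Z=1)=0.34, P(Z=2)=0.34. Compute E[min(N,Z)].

E[min(N,Z)] = Σ_n Σ_z min(n,z) · P(N=n)P(Z=z)
 = 0·0.1632 + 1·0.1734 + 2·0.1734 + 0·0.1568 + 1·0.1666 + 2·0.1666
 = 0 + 0.1734 + 0.3468 + 0 + 0.1666 + 0.3332
 = 1.02

1.02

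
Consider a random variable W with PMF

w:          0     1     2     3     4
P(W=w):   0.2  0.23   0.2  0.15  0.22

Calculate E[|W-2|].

1.22

E[|W-2|] = Σ |w-2|·P(W=w)
 = 2·0.2 + 1·0.23 + 0·0.2 + 1·0.15 + 2·0.22
 = 0.4 + 0.23 + 0 + 0.15 + 0.44
 = 1.22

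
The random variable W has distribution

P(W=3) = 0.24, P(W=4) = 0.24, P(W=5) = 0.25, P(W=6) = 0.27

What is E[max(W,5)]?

5.27

E[max(W,5)] = Σ max(w,5)·P(W=w)
 = 5·0.24 + 5·0.24 + 5·0.25 + 6·0.27
 = 1.2 + 1.2 + 1.25 + 1.62
 = 5.27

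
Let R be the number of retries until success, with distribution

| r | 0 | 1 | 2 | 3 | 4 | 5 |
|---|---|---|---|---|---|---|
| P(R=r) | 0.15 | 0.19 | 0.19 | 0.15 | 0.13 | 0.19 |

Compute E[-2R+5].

0.02

E[-2R+5] = Σ (-2r+5)·P(R=r)
 = 5·0.15 + 3·0.19 + 1·0.19 + (-1)·0.15 + (-3)·0.13 + (-5)·0.19
 = 0.75 + 0.57 + 0.19 + (-0.15) + (-0.39) + (-0.95)
 = 0.02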